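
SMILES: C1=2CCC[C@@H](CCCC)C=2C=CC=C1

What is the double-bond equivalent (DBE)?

Molecular formula from the SMILES: C14H20.
DoU = (2C + 2 + N − H − X)/2 = (2·14 + 2 + 0 − 20 − 0)/2 = 10/2 = 5.
(Structurally: 2 ring(s) + 3 π bond(s) = 5.)

5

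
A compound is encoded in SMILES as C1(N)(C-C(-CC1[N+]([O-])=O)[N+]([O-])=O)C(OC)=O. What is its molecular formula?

Heavy atoms from the SMILES: 7 C, 3 N, 6 O.
Implicit hydrogens by atom environment:
  4 × O: no H
  2 × C: 2 H each → 4
  2 × C: 1 H each → 2
  2 × C: no H
  2 × N (charge +1): no H
  2 × O (charge -1): no H
  1 × C: 3 H
  1 × N: 2 H
  Total hydrogens = 11.
Molecular formula: C7H11N3O6

C7H11N3O6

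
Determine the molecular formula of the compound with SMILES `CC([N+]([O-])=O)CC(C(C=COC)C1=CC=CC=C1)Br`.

Heavy atoms from the SMILES: 1 Br, 14 C, 1 N, 3 O.
Implicit hydrogens by atom environment:
  5 × C: 1 H each → 5
  5 × C (aromatic): 1 H each → 5
  2 × C: 3 H each → 6
  2 × O: no H
  1 × Br: no H
  1 × C: 2 H
  1 × C (aromatic): no H
  1 × N (charge +1): no H
  1 × O (charge -1): no H
  Total hydrogens = 18.
Molecular formula: C14H18BrNO3

C14H18BrNO3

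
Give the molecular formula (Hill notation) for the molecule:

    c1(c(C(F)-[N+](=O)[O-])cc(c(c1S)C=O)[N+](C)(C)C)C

Heavy atoms from the SMILES: 12 C, 1 F, 2 N, 3 O, 1 S.
Implicit hydrogens by atom environment:
  5 × C (aromatic): no H
  4 × C: 3 H each → 12
  2 × C: 1 H each → 2
  2 × N (charge +1): no H
  2 × O: no H
  1 × C (aromatic): 1 H
  1 × F: no H
  1 × O (charge -1): no H
  1 × S: 1 H
  Total hydrogens = 16.
Net charge +1.
Molecular formula: C12H16FN2O3S+

C12H16FN2O3S+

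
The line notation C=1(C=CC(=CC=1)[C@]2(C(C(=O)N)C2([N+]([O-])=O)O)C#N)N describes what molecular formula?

C11H10N4O4

Heavy atoms from the SMILES: 11 C, 4 N, 4 O.
Implicit hydrogens by atom environment:
  4 × C (aromatic): 1 H each → 4
  4 × C: no H
  2 × C (aromatic): no H
  2 × N: 2 H each → 4
  2 × O: no H
  1 × C: 1 H
  1 × N (charge +1): no H
  1 × N: no H
  1 × O: 1 H
  1 × O (charge -1): no H
  Total hydrogens = 10.
Molecular formula: C11H10N4O4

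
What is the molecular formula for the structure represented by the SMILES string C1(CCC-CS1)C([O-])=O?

Heavy atoms from the SMILES: 6 C, 2 O, 1 S.
Implicit hydrogens by atom environment:
  4 × C: 2 H each → 8
  1 × C: 1 H
  1 × C: no H
  1 × O: no H
  1 × O (charge -1): no H
  1 × S: no H
  Total hydrogens = 9.
Net charge -1.
Molecular formula: C6H9O2S-

C6H9O2S-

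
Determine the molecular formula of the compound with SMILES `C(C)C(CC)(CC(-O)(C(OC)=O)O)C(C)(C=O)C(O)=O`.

Heavy atoms from the SMILES: 13 C, 7 O.
Implicit hydrogens by atom environment:
  5 × C: no H
  4 × C: 3 H each → 12
  4 × O: no H
  3 × C: 2 H each → 6
  3 × O: 1 H each → 3
  1 × C: 1 H
  Total hydrogens = 22.
Molecular formula: C13H22O7

C13H22O7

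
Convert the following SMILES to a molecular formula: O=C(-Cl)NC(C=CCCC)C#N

C8H11ClN2O

Heavy atoms from the SMILES: 8 C, 1 Cl, 2 N, 1 O.
Implicit hydrogens by atom environment:
  3 × C: 1 H each → 3
  2 × C: 2 H each → 4
  2 × C: no H
  1 × C: 3 H
  1 × Cl: no H
  1 × N: 1 H
  1 × N: no H
  1 × O: no H
  Total hydrogens = 11.
Molecular formula: C8H11ClN2O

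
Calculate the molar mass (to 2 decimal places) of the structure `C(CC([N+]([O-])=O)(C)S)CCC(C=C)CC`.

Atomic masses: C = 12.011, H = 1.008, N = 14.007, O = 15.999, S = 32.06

Molecular formula: C11H21NO2S.
M = 11×12.011 + 21×1.008 + 1×14.007 + 2×15.999 + 1×32.06 = 231.35 g/mol.

231.35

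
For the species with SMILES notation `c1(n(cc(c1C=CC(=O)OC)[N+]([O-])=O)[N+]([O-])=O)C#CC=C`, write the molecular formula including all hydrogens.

C12H9N3O6

Heavy atoms from the SMILES: 12 C, 3 N, 6 O.
Implicit hydrogens by atom environment:
  4 × O: no H
  3 × C: 1 H each → 3
  3 × C (aromatic): no H
  3 × C: no H
  2 × N (charge +1): no H
  2 × O (charge -1): no H
  1 × C: 3 H
  1 × C: 2 H
  1 × C (aromatic): 1 H
  1 × N (aromatic): no H
  Total hydrogens = 9.
Molecular formula: C12H9N3O6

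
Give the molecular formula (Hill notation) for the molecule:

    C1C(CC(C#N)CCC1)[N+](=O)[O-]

C8H12N2O2

Heavy atoms from the SMILES: 8 C, 2 N, 2 O.
Implicit hydrogens by atom environment:
  5 × C: 2 H each → 10
  2 × C: 1 H each → 2
  1 × C: no H
  1 × N: no H
  1 × N (charge +1): no H
  1 × O: no H
  1 × O (charge -1): no H
  Total hydrogens = 12.
Molecular formula: C8H12N2O2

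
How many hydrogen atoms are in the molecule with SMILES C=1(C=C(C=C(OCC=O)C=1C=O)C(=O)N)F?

8

Hydrogens are implicit in SMILES; fill each atom to its normal valence:
  4 × C (aromatic): no H
  4 × O: no H
  2 × C (aromatic): 1 H each → 2
  2 × C: 1 H each → 2
  1 × C: 2 H
  1 × C: no H
  1 × F: no H
  1 × N: 2 H
  Total hydrogens = 8.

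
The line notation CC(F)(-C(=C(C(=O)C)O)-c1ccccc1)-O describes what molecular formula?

C12H13FO3

Heavy atoms from the SMILES: 12 C, 1 F, 3 O.
Implicit hydrogens by atom environment:
  5 × C (aromatic): 1 H each → 5
  4 × C: no H
  2 × C: 3 H each → 6
  2 × O: 1 H each → 2
  1 × C (aromatic): no H
  1 × F: no H
  1 × O: no H
  Total hydrogens = 13.
Molecular formula: C12H13FO3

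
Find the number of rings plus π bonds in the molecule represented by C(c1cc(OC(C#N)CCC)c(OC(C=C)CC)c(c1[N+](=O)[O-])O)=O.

Molecular formula from the SMILES: C17H20N2O6.
DoU = (2C + 2 + N − H − X)/2 = (2·17 + 2 + 2 − 20 − 0)/2 = 18/2 = 9.
(Structurally: 1 ring(s) + 8 π bond(s) = 9.)

9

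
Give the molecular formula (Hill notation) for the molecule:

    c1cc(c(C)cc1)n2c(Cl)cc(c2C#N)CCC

Heavy atoms from the SMILES: 15 C, 1 Cl, 2 N.
Implicit hydrogens by atom environment:
  5 × C (aromatic): 1 H each → 5
  5 × C (aromatic): no H
  2 × C: 3 H each → 6
  2 × C: 2 H each → 4
  1 × C: no H
  1 × Cl: no H
  1 × N (aromatic): no H
  1 × N: no H
  Total hydrogens = 15.
Molecular formula: C15H15ClN2

C15H15ClN2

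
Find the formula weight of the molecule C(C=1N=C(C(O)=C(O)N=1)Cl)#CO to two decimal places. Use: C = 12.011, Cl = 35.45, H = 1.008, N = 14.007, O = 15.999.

186.55

Molecular formula: C6H3ClN2O3.
M = 6×12.011 + 1×35.45 + 3×1.008 + 2×14.007 + 3×15.999 = 186.55 g/mol.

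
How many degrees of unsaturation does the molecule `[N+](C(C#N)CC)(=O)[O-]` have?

3

Molecular formula from the SMILES: C4H6N2O2.
DoU = (2C + 2 + N − H − X)/2 = (2·4 + 2 + 2 − 6 − 0)/2 = 6/2 = 3.
(Structurally: 0 ring(s) + 3 π bond(s) = 3.)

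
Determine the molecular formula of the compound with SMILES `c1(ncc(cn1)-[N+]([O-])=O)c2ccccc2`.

C10H7N3O2

Heavy atoms from the SMILES: 10 C, 3 N, 2 O.
Implicit hydrogens by atom environment:
  7 × C (aromatic): 1 H each → 7
  3 × C (aromatic): no H
  2 × N (aromatic): no H
  1 × N (charge +1): no H
  1 × O: no H
  1 × O (charge -1): no H
  Total hydrogens = 7.
Molecular formula: C10H7N3O2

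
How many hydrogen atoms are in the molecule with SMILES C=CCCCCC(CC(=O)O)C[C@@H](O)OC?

Hydrogens are implicit in SMILES; fill each atom to its normal valence:
  7 × C: 2 H each → 14
  3 × C: 1 H each → 3
  2 × O: 1 H each → 2
  2 × O: no H
  1 × C: 3 H
  1 × C: no H
  Total hydrogens = 22.

22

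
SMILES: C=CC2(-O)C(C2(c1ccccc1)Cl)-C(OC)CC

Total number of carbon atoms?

15

The symbol for carbon appears 15 times in the SMILES. Lowercase c denotes aromatic carbon and counts toward C.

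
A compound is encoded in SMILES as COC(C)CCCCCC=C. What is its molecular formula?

C10H20O

Heavy atoms from the SMILES: 10 C, 1 O.
Implicit hydrogens by atom environment:
  6 × C: 2 H each → 12
  2 × C: 3 H each → 6
  2 × C: 1 H each → 2
  1 × O: no H
  Total hydrogens = 20.
Molecular formula: C10H20O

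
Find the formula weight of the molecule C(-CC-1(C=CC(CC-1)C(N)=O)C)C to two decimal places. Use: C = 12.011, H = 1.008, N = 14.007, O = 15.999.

181.28

Molecular formula: C11H19NO.
M = 11×12.011 + 19×1.008 + 1×14.007 + 1×15.999 = 181.28 g/mol.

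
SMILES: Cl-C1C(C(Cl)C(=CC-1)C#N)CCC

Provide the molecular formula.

C10H13Cl2N

Heavy atoms from the SMILES: 10 C, 2 Cl, 1 N.
Implicit hydrogens by atom environment:
  4 × C: 1 H each → 4
  3 × C: 2 H each → 6
  2 × C: no H
  2 × Cl: no H
  1 × C: 3 H
  1 × N: no H
  Total hydrogens = 13.
Molecular formula: C10H13Cl2N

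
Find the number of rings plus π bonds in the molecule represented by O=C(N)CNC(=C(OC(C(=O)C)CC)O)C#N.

5

Molecular formula from the SMILES: C10H15N3O4.
DoU = (2C + 2 + N − H − X)/2 = (2·10 + 2 + 3 − 15 − 0)/2 = 10/2 = 5.
(Structurally: 0 ring(s) + 5 π bond(s) = 5.)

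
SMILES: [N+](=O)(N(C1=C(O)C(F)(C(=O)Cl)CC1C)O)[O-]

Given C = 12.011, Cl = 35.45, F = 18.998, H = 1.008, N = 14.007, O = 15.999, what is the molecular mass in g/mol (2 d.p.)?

254.60

Molecular formula: C7H8ClFN2O5.
M = 7×12.011 + 1×35.45 + 1×18.998 + 8×1.008 + 2×14.007 + 5×15.999 = 254.60 g/mol.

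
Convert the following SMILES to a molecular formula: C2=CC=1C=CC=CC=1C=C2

C10H8

Heavy atoms from the SMILES: 10 C.
Implicit hydrogens by atom environment:
  8 × C (aromatic): 1 H each → 8
  2 × C (aromatic): no H
  Total hydrogens = 8.
Molecular formula: C10H8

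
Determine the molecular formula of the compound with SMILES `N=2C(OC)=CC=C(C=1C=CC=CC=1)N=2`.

Heavy atoms from the SMILES: 11 C, 2 N, 1 O.
Implicit hydrogens by atom environment:
  7 × C (aromatic): 1 H each → 7
  3 × C (aromatic): no H
  2 × N (aromatic): no H
  1 × C: 3 H
  1 × O: no H
  Total hydrogens = 10.
Molecular formula: C11H10N2O

C11H10N2O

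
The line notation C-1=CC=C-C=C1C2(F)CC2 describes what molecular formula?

Heavy atoms from the SMILES: 9 C, 1 F.
Implicit hydrogens by atom environment:
  5 × C (aromatic): 1 H each → 5
  2 × C: 2 H each → 4
  1 × C: no H
  1 × C (aromatic): no H
  1 × F: no H
  Total hydrogens = 9.
Molecular formula: C9H9F

C9H9F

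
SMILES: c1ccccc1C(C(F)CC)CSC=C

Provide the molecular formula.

Heavy atoms from the SMILES: 13 C, 1 F, 1 S.
Implicit hydrogens by atom environment:
  5 × C (aromatic): 1 H each → 5
  3 × C: 2 H each → 6
  3 × C: 1 H each → 3
  1 × C: 3 H
  1 × C (aromatic): no H
  1 × F: no H
  1 × S: no H
  Total hydrogens = 17.
Molecular formula: C13H17FS

C13H17FS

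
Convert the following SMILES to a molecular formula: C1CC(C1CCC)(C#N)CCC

C11H19N

Heavy atoms from the SMILES: 11 C, 1 N.
Implicit hydrogens by atom environment:
  6 × C: 2 H each → 12
  2 × C: 3 H each → 6
  2 × C: no H
  1 × C: 1 H
  1 × N: no H
  Total hydrogens = 19.
Molecular formula: C11H19N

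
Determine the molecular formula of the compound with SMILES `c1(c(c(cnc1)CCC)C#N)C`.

Heavy atoms from the SMILES: 10 C, 2 N.
Implicit hydrogens by atom environment:
  3 × C (aromatic): no H
  2 × C: 3 H each → 6
  2 × C: 2 H each → 4
  2 × C (aromatic): 1 H each → 2
  1 × C: no H
  1 × N (aromatic): no H
  1 × N: no H
  Total hydrogens = 12.
Molecular formula: C10H12N2

C10H12N2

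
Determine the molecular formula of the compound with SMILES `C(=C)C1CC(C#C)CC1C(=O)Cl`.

Heavy atoms from the SMILES: 10 C, 1 Cl, 1 O.
Implicit hydrogens by atom environment:
  5 × C: 1 H each → 5
  3 × C: 2 H each → 6
  2 × C: no H
  1 × Cl: no H
  1 × O: no H
  Total hydrogens = 11.
Molecular formula: C10H11ClO

C10H11ClO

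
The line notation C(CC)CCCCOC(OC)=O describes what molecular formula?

C9H18O3

Heavy atoms from the SMILES: 9 C, 3 O.
Implicit hydrogens by atom environment:
  6 × C: 2 H each → 12
  3 × O: no H
  2 × C: 3 H each → 6
  1 × C: no H
  Total hydrogens = 18.
Molecular formula: C9H18O3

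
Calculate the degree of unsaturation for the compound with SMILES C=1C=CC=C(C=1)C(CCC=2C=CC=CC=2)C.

8

Molecular formula from the SMILES: C16H18.
DoU = (2C + 2 + N − H − X)/2 = (2·16 + 2 + 0 − 18 − 0)/2 = 16/2 = 8.
(Structurally: 2 ring(s) + 6 π bond(s) = 8.)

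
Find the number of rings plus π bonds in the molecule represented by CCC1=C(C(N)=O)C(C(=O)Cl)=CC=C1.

Molecular formula from the SMILES: C10H10ClNO2.
DoU = (2C + 2 + N − H − X)/2 = (2·10 + 2 + 1 − 10 − 1)/2 = 12/2 = 6.
(Structurally: 1 ring(s) + 5 π bond(s) = 6.)

6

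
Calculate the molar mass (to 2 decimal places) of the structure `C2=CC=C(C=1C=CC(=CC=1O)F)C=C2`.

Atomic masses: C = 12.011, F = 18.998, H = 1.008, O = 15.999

Molecular formula: C12H9FO.
M = 12×12.011 + 1×18.998 + 9×1.008 + 1×15.999 = 188.20 g/mol.

188.20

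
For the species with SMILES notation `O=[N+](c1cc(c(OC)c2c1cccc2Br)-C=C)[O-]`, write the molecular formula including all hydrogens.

C13H10BrNO3

Heavy atoms from the SMILES: 1 Br, 13 C, 1 N, 3 O.
Implicit hydrogens by atom environment:
  6 × C (aromatic): no H
  4 × C (aromatic): 1 H each → 4
  2 × O: no H
  1 × Br: no H
  1 × C: 3 H
  1 × C: 2 H
  1 × C: 1 H
  1 × N (charge +1): no H
  1 × O (charge -1): no H
  Total hydrogens = 10.
Molecular formula: C13H10BrNO3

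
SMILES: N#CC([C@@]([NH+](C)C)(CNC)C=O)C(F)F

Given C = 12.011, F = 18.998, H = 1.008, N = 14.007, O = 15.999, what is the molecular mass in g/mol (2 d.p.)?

Molecular formula: C9H16F2N3O+.
M = 9×12.011 + 2×18.998 + 16×1.008 + 3×14.007 + 1×15.999 = 220.24 g/mol.

220.24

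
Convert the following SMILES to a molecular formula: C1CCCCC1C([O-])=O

C7H11O2-

Heavy atoms from the SMILES: 7 C, 2 O.
Implicit hydrogens by atom environment:
  5 × C: 2 H each → 10
  1 × C: 1 H
  1 × C: no H
  1 × O: no H
  1 × O (charge -1): no H
  Total hydrogens = 11.
Net charge -1.
Molecular formula: C7H11O2-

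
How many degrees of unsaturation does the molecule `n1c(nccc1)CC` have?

4

Molecular formula from the SMILES: C6H8N2.
DoU = (2C + 2 + N − H − X)/2 = (2·6 + 2 + 2 − 8 − 0)/2 = 8/2 = 4.
(Structurally: 1 ring(s) + 3 π bond(s) = 4.)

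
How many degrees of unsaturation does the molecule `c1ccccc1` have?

Molecular formula from the SMILES: C6H6.
DoU = (2C + 2 + N − H − X)/2 = (2·6 + 2 + 0 − 6 − 0)/2 = 8/2 = 4.
(Structurally: 1 ring(s) + 3 π bond(s) = 4.)

4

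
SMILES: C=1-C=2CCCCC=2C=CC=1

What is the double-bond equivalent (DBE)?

Molecular formula from the SMILES: C10H12.
DoU = (2C + 2 + N − H − X)/2 = (2·10 + 2 + 0 − 12 − 0)/2 = 10/2 = 5.
(Structurally: 2 ring(s) + 3 π bond(s) = 5.)

5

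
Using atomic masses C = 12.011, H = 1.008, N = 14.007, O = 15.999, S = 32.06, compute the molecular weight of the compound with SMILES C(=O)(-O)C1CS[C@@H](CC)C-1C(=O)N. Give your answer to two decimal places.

203.26

Molecular formula: C8H13NO3S.
M = 8×12.011 + 13×1.008 + 1×14.007 + 3×15.999 + 1×32.06 = 203.26 g/mol.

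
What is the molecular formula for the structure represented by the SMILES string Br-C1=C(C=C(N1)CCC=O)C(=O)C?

Heavy atoms from the SMILES: 1 Br, 9 C, 1 N, 2 O.
Implicit hydrogens by atom environment:
  3 × C (aromatic): no H
  2 × C: 2 H each → 4
  2 × O: no H
  1 × Br: no H
  1 × C: 3 H
  1 × C (aromatic): 1 H
  1 × C: 1 H
  1 × C: no H
  1 × N (aromatic): 1 H
  Total hydrogens = 10.
Molecular formula: C9H10BrNO2

C9H10BrNO2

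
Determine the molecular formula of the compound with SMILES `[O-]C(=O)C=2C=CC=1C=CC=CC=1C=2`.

C11H7O2-

Heavy atoms from the SMILES: 11 C, 2 O.
Implicit hydrogens by atom environment:
  7 × C (aromatic): 1 H each → 7
  3 × C (aromatic): no H
  1 × C: no H
  1 × O: no H
  1 × O (charge -1): no H
  Total hydrogens = 7.
Net charge -1.
Molecular formula: C11H7O2-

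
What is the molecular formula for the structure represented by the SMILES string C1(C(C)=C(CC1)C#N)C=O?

Heavy atoms from the SMILES: 8 C, 1 N, 1 O.
Implicit hydrogens by atom environment:
  3 × C: no H
  2 × C: 2 H each → 4
  2 × C: 1 H each → 2
  1 × C: 3 H
  1 × N: no H
  1 × O: no H
  Total hydrogens = 9.
Molecular formula: C8H9NO

C8H9NO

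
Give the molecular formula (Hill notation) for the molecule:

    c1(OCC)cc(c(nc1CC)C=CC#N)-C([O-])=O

C13H13N2O3-

Heavy atoms from the SMILES: 13 C, 2 N, 3 O.
Implicit hydrogens by atom environment:
  4 × C (aromatic): no H
  2 × C: 3 H each → 6
  2 × C: 2 H each → 4
  2 × C: 1 H each → 2
  2 × C: no H
  2 × O: no H
  1 × C (aromatic): 1 H
  1 × N (aromatic): no H
  1 × N: no H
  1 × O (charge -1): no H
  Total hydrogens = 13.
Net charge -1.
Molecular formula: C13H13N2O3-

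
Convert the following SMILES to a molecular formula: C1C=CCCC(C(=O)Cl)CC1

Heavy atoms from the SMILES: 9 C, 1 Cl, 1 O.
Implicit hydrogens by atom environment:
  5 × C: 2 H each → 10
  3 × C: 1 H each → 3
  1 × C: no H
  1 × Cl: no H
  1 × O: no H
  Total hydrogens = 13.
Molecular formula: C9H13ClO

C9H13ClO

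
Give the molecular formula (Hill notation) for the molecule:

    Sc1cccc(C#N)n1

Heavy atoms from the SMILES: 6 C, 2 N, 1 S.
Implicit hydrogens by atom environment:
  3 × C (aromatic): 1 H each → 3
  2 × C (aromatic): no H
  1 × C: no H
  1 × N (aromatic): no H
  1 × N: no H
  1 × S: 1 H
  Total hydrogens = 4.
Molecular formula: C6H4N2S

C6H4N2S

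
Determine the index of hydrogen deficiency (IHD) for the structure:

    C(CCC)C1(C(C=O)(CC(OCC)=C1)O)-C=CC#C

Molecular formula from the SMILES: C16H22O3.
DoU = (2C + 2 + N − H − X)/2 = (2·16 + 2 + 0 − 22 − 0)/2 = 12/2 = 6.
(Structurally: 1 ring(s) + 5 π bond(s) = 6.)

6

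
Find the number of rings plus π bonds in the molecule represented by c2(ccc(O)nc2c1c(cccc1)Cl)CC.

Molecular formula from the SMILES: C13H12ClNO.
DoU = (2C + 2 + N − H − X)/2 = (2·13 + 2 + 1 − 12 − 1)/2 = 16/2 = 8.
(Structurally: 2 ring(s) + 6 π bond(s) = 8.)

8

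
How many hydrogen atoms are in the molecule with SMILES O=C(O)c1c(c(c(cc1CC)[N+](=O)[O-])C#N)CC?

Hydrogens are implicit in SMILES; fill each atom to its normal valence:
  5 × C (aromatic): no H
  2 × C: 3 H each → 6
  2 × C: 2 H each → 4
  2 × C: no H
  2 × O: no H
  1 × C (aromatic): 1 H
  1 × N (charge +1): no H
  1 × N: no H
  1 × O: 1 H
  1 × O (charge -1): no H
  Total hydrogens = 12.

12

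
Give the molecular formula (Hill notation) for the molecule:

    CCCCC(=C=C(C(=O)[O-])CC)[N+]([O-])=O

Heavy atoms from the SMILES: 10 C, 1 N, 4 O.
Implicit hydrogens by atom environment:
  4 × C: 2 H each → 8
  4 × C: no H
  2 × C: 3 H each → 6
  2 × O: no H
  2 × O (charge -1): no H
  1 × N (charge +1): no H
  Total hydrogens = 14.
Net charge -1.
Molecular formula: C10H14NO4-

C10H14NO4-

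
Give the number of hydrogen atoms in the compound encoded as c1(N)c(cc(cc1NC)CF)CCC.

Hydrogens are implicit in SMILES; fill each atom to its normal valence:
  4 × C (aromatic): no H
  3 × C: 2 H each → 6
  2 × C: 3 H each → 6
  2 × C (aromatic): 1 H each → 2
  1 × F: no H
  1 × N: 2 H
  1 × N: 1 H
  Total hydrogens = 17.

17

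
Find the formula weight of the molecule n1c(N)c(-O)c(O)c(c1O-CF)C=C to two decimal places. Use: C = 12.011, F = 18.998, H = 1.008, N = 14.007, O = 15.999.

200.17

Molecular formula: C8H9FN2O3.
M = 8×12.011 + 1×18.998 + 9×1.008 + 2×14.007 + 3×15.999 = 200.17 g/mol.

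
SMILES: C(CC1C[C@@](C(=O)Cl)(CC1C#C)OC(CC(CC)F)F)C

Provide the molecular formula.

Heavy atoms from the SMILES: 16 C, 1 Cl, 2 F, 2 O.
Implicit hydrogens by atom environment:
  6 × C: 2 H each → 12
  5 × C: 1 H each → 5
  3 × C: no H
  2 × C: 3 H each → 6
  2 × F: no H
  2 × O: no H
  1 × Cl: no H
  Total hydrogens = 23.
Molecular formula: C16H23ClF2O2

C16H23ClF2O2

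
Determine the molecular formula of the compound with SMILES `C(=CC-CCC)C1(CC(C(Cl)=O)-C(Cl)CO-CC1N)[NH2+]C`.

Heavy atoms from the SMILES: 15 C, 2 Cl, 2 N, 2 O.
Implicit hydrogens by atom environment:
  6 × C: 2 H each → 12
  5 × C: 1 H each → 5
  2 × C: 3 H each → 6
  2 × C: no H
  2 × Cl: no H
  2 × O: no H
  1 × N (charge +1): 2 H
  1 × N: 2 H
  Total hydrogens = 27.
Net charge +1.
Molecular formula: C15H27Cl2N2O2+

C15H27Cl2N2O2+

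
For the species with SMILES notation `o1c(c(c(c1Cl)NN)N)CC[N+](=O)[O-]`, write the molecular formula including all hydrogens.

C6H9ClN4O3

Heavy atoms from the SMILES: 6 C, 1 Cl, 4 N, 3 O.
Implicit hydrogens by atom environment:
  4 × C (aromatic): no H
  2 × C: 2 H each → 4
  2 × N: 2 H each → 4
  1 × Cl: no H
  1 × N: 1 H
  1 × N (charge +1): no H
  1 × O (aromatic): no H
  1 × O: no H
  1 × O (charge -1): no H
  Total hydrogens = 9.
Molecular formula: C6H9ClN4O3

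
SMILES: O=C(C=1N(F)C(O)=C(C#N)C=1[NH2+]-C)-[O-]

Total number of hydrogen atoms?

6

Hydrogens are implicit in SMILES; fill each atom to its normal valence:
  4 × C (aromatic): no H
  2 × C: no H
  1 × C: 3 H
  1 × F: no H
  1 × N (charge +1): 2 H
  1 × N (aromatic): no H
  1 × N: no H
  1 × O: 1 H
  1 × O: no H
  1 × O (charge -1): no H
  Total hydrogens = 6.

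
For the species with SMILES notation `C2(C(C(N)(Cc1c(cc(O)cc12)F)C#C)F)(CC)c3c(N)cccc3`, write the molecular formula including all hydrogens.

Heavy atoms from the SMILES: 20 C, 2 F, 2 N, 1 O.
Implicit hydrogens by atom environment:
  6 × C (aromatic): 1 H each → 6
  6 × C (aromatic): no H
  3 × C: no H
  2 × C: 2 H each → 4
  2 × C: 1 H each → 2
  2 × F: no H
  2 × N: 2 H each → 4
  1 × C: 3 H
  1 × O: 1 H
  Total hydrogens = 20.
Molecular formula: C20H20F2N2O

C20H20F2N2O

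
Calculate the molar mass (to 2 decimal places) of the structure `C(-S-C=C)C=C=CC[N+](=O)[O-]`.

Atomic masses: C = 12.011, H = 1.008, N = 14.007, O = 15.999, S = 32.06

171.21

Molecular formula: C7H9NO2S.
M = 7×12.011 + 9×1.008 + 1×14.007 + 2×15.999 + 1×32.06 = 171.21 g/mol.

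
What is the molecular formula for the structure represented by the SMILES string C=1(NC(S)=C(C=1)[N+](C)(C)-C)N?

Heavy atoms from the SMILES: 7 C, 3 N, 1 S.
Implicit hydrogens by atom environment:
  3 × C: 3 H each → 9
  3 × C (aromatic): no H
  1 × C (aromatic): 1 H
  1 × N: 2 H
  1 × N (aromatic): 1 H
  1 × N (charge +1): no H
  1 × S: 1 H
  Total hydrogens = 14.
Net charge +1.
Molecular formula: C7H14N3S+

C7H14N3S+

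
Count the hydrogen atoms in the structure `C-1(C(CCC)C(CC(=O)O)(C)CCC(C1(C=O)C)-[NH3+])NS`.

29

Hydrogens are implicit in SMILES; fill each atom to its normal valence:
  5 × C: 2 H each → 10
  4 × C: 1 H each → 4
  3 × C: 3 H each → 9
  3 × C: no H
  2 × O: no H
  1 × N (charge +1): 3 H
  1 × N: 1 H
  1 × O: 1 H
  1 × S: 1 H
  Total hydrogens = 29.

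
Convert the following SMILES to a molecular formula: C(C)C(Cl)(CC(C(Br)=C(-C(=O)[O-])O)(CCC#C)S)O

C12H15BrClO4S-

Heavy atoms from the SMILES: 1 Br, 12 C, 1 Cl, 4 O, 1 S.
Implicit hydrogens by atom environment:
  6 × C: no H
  4 × C: 2 H each → 8
  2 × O: 1 H each → 2
  1 × Br: no H
  1 × C: 3 H
  1 × C: 1 H
  1 × Cl: no H
  1 × O: no H
  1 × O (charge -1): no H
  1 × S: 1 H
  Total hydrogens = 15.
Net charge -1.
Molecular formula: C12H15BrClO4S-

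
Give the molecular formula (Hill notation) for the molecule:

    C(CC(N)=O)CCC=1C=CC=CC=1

C11H15NO

Heavy atoms from the SMILES: 11 C, 1 N, 1 O.
Implicit hydrogens by atom environment:
  5 × C (aromatic): 1 H each → 5
  4 × C: 2 H each → 8
  1 × C (aromatic): no H
  1 × C: no H
  1 × N: 2 H
  1 × O: no H
  Total hydrogens = 15.
Molecular formula: C11H15NO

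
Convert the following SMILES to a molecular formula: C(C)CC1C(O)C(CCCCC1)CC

Heavy atoms from the SMILES: 13 C, 1 O.
Implicit hydrogens by atom environment:
  8 × C: 2 H each → 16
  3 × C: 1 H each → 3
  2 × C: 3 H each → 6
  1 × O: 1 H
  Total hydrogens = 26.
Molecular formula: C13H26O

C13H26O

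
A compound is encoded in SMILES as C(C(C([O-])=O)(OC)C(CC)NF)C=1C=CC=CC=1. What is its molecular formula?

C13H17FNO3-

Heavy atoms from the SMILES: 13 C, 1 F, 1 N, 3 O.
Implicit hydrogens by atom environment:
  5 × C (aromatic): 1 H each → 5
  2 × C: 3 H each → 6
  2 × C: 2 H each → 4
  2 × C: no H
  2 × O: no H
  1 × C: 1 H
  1 × C (aromatic): no H
  1 × F: no H
  1 × N: 1 H
  1 × O (charge -1): no H
  Total hydrogens = 17.
Net charge -1.
Molecular formula: C13H17FNO3-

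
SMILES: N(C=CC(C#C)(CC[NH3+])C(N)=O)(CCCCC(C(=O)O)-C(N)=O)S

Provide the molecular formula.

C15H25N4O4S+

Heavy atoms from the SMILES: 15 C, 4 N, 4 O, 1 S.
Implicit hydrogens by atom environment:
  6 × C: 2 H each → 12
  5 × C: no H
  4 × C: 1 H each → 4
  3 × O: no H
  2 × N: 2 H each → 4
  1 × N (charge +1): 3 H
  1 × N: no H
  1 × O: 1 H
  1 × S: 1 H
  Total hydrogens = 25.
Net charge +1.
Molecular formula: C15H25N4O4S+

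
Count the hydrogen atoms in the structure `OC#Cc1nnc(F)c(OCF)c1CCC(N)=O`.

Hydrogens are implicit in SMILES; fill each atom to its normal valence:
  4 × C (aromatic): no H
  3 × C: 2 H each → 6
  3 × C: no H
  2 × F: no H
  2 × N (aromatic): no H
  2 × O: no H
  1 × N: 2 H
  1 × O: 1 H
  Total hydrogens = 9.

9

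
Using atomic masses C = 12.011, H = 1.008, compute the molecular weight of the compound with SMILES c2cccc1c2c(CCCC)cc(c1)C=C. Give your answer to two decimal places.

Molecular formula: C16H18.
M = 16×12.011 + 18×1.008 = 210.32 g/mol.

210.32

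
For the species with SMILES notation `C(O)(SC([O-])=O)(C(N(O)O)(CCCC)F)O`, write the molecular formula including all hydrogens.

C7H13FNO6S-

Heavy atoms from the SMILES: 7 C, 1 F, 1 N, 6 O, 1 S.
Implicit hydrogens by atom environment:
  4 × O: 1 H each → 4
  3 × C: 2 H each → 6
  3 × C: no H
  1 × C: 3 H
  1 × F: no H
  1 × N: no H
  1 × O: no H
  1 × O (charge -1): no H
  1 × S: no H
  Total hydrogens = 13.
Net charge -1.
Molecular formula: C7H13FNO6S-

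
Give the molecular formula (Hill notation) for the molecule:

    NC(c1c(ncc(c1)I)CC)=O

Heavy atoms from the SMILES: 8 C, 1 I, 2 N, 1 O.
Implicit hydrogens by atom environment:
  3 × C (aromatic): no H
  2 × C (aromatic): 1 H each → 2
  1 × C: 3 H
  1 × C: 2 H
  1 × C: no H
  1 × I: no H
  1 × N: 2 H
  1 × N (aromatic): no H
  1 × O: no H
  Total hydrogens = 9.
Molecular formula: C8H9IN2O

C8H9IN2O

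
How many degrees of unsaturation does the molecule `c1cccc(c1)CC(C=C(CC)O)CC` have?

5

Molecular formula from the SMILES: C14H20O.
DoU = (2C + 2 + N − H − X)/2 = (2·14 + 2 + 0 − 20 − 0)/2 = 10/2 = 5.
(Structurally: 1 ring(s) + 4 π bond(s) = 5.)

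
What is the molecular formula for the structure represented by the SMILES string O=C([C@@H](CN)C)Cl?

Heavy atoms from the SMILES: 4 C, 1 Cl, 1 N, 1 O.
Implicit hydrogens by atom environment:
  1 × C: 3 H
  1 × C: 2 H
  1 × C: 1 H
  1 × C: no H
  1 × Cl: no H
  1 × N: 2 H
  1 × O: no H
  Total hydrogens = 8.
Molecular formula: C4H8ClNO

C4H8ClNO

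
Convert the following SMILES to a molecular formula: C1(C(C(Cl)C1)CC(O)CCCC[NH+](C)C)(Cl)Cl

C12H23Cl3NO+

Heavy atoms from the SMILES: 12 C, 3 Cl, 1 N, 1 O.
Implicit hydrogens by atom environment:
  6 × C: 2 H each → 12
  3 × C: 1 H each → 3
  3 × Cl: no H
  2 × C: 3 H each → 6
  1 × C: no H
  1 × N (charge +1): 1 H
  1 × O: 1 H
  Total hydrogens = 23.
Net charge +1.
Molecular formula: C12H23Cl3NO+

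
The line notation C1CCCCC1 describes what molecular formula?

C6H12

Heavy atoms from the SMILES: 6 C.
Implicit hydrogens by atom environment:
  6 × C: 2 H each → 12
  Total hydrogens = 12.
Molecular formula: C6H12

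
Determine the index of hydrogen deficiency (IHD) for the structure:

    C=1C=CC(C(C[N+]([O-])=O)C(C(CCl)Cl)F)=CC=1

5

Molecular formula from the SMILES: C11H12Cl2FNO2.
DoU = (2C + 2 + N − H − X)/2 = (2·11 + 2 + 1 − 12 − 3)/2 = 10/2 = 5.
(Structurally: 1 ring(s) + 4 π bond(s) = 5.)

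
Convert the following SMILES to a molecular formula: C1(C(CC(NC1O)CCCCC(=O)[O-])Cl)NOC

C11H20ClN2O4-

Heavy atoms from the SMILES: 11 C, 1 Cl, 2 N, 4 O.
Implicit hydrogens by atom environment:
  5 × C: 2 H each → 10
  4 × C: 1 H each → 4
  2 × N: 1 H each → 2
  2 × O: no H
  1 × C: 3 H
  1 × C: no H
  1 × Cl: no H
  1 × O: 1 H
  1 × O (charge -1): no H
  Total hydrogens = 20.
Net charge -1.
Molecular formula: C11H20ClN2O4-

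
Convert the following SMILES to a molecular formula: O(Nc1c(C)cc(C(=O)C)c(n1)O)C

C9H12N2O3

Heavy atoms from the SMILES: 9 C, 2 N, 3 O.
Implicit hydrogens by atom environment:
  4 × C (aromatic): no H
  3 × C: 3 H each → 9
  2 × O: no H
  1 × C (aromatic): 1 H
  1 × C: no H
  1 × N: 1 H
  1 × N (aromatic): no H
  1 × O: 1 H
  Total hydrogens = 12.
Molecular formula: C9H12N2O3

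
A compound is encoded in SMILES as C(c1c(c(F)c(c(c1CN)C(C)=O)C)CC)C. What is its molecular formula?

C14H20FNO

Heavy atoms from the SMILES: 14 C, 1 F, 1 N, 1 O.
Implicit hydrogens by atom environment:
  6 × C (aromatic): no H
  4 × C: 3 H each → 12
  3 × C: 2 H each → 6
  1 × C: no H
  1 × F: no H
  1 × N: 2 H
  1 × O: no H
  Total hydrogens = 20.
Molecular formula: C14H20FNO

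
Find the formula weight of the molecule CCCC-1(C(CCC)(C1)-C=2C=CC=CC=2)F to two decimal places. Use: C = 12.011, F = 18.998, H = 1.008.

220.33

Molecular formula: C15H21F.
M = 15×12.011 + 1×18.998 + 21×1.008 = 220.33 g/mol.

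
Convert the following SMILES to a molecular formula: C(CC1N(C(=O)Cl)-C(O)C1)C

C7H12ClNO2

Heavy atoms from the SMILES: 7 C, 1 Cl, 1 N, 2 O.
Implicit hydrogens by atom environment:
  3 × C: 2 H each → 6
  2 × C: 1 H each → 2
  1 × C: 3 H
  1 × C: no H
  1 × Cl: no H
  1 × N: no H
  1 × O: 1 H
  1 × O: no H
  Total hydrogens = 12.
Molecular formula: C7H12ClNO2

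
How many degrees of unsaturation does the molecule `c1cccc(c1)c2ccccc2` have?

8

Molecular formula from the SMILES: C12H10.
DoU = (2C + 2 + N − H − X)/2 = (2·12 + 2 + 0 − 10 − 0)/2 = 16/2 = 8.
(Structurally: 2 ring(s) + 6 π bond(s) = 8.)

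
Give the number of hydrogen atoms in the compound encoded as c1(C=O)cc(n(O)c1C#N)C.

Hydrogens are implicit in SMILES; fill each atom to its normal valence:
  3 × C (aromatic): no H
  1 × C: 3 H
  1 × C (aromatic): 1 H
  1 × C: 1 H
  1 × C: no H
  1 × N (aromatic): no H
  1 × N: no H
  1 × O: 1 H
  1 × O: no H
  Total hydrogens = 6.

6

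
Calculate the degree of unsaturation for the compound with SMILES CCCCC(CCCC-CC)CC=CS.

1

Molecular formula from the SMILES: C14H28S.
DoU = (2C + 2 + N − H − X)/2 = (2·14 + 2 + 0 − 28 − 0)/2 = 2/2 = 1.
(Structurally: 0 ring(s) + 1 π bond(s) = 1.)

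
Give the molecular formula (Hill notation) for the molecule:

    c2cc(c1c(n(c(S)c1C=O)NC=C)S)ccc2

Heavy atoms from the SMILES: 13 C, 2 N, 1 O, 2 S.
Implicit hydrogens by atom environment:
  5 × C (aromatic): 1 H each → 5
  5 × C (aromatic): no H
  2 × C: 1 H each → 2
  2 × S: 1 H each → 2
  1 × C: 2 H
  1 × N: 1 H
  1 × N (aromatic): no H
  1 × O: no H
  Total hydrogens = 12.
Molecular formula: C13H12N2OS2

C13H12N2OS2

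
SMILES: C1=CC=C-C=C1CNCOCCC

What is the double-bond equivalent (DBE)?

4

Molecular formula from the SMILES: C11H17NO.
DoU = (2C + 2 + N − H − X)/2 = (2·11 + 2 + 1 − 17 − 0)/2 = 8/2 = 4.
(Structurally: 1 ring(s) + 3 π bond(s) = 4.)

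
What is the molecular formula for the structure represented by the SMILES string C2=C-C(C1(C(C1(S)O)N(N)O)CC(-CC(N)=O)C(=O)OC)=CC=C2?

Heavy atoms from the SMILES: 15 C, 3 N, 5 O, 1 S.
Implicit hydrogens by atom environment:
  5 × C (aromatic): 1 H each → 5
  4 × C: no H
  3 × O: no H
  2 × C: 2 H each → 4
  2 × C: 1 H each → 2
  2 × N: 2 H each → 4
  2 × O: 1 H each → 2
  1 × C: 3 H
  1 × C (aromatic): no H
  1 × N: no H
  1 × S: 1 H
  Total hydrogens = 21.
Molecular formula: C15H21N3O5S

C15H21N3O5S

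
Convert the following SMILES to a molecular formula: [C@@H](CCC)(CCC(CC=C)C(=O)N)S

Heavy atoms from the SMILES: 11 C, 1 N, 1 O, 1 S.
Implicit hydrogens by atom environment:
  6 × C: 2 H each → 12
  3 × C: 1 H each → 3
  1 × C: 3 H
  1 × C: no H
  1 × N: 2 H
  1 × O: no H
  1 × S: 1 H
  Total hydrogens = 21.
Molecular formula: C11H21NOS

C11H21NOS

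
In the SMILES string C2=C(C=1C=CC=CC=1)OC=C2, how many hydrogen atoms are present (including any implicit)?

8

Hydrogens are implicit in SMILES; fill each atom to its normal valence:
  8 × C (aromatic): 1 H each → 8
  2 × C (aromatic): no H
  1 × O (aromatic): no H
  Total hydrogens = 8.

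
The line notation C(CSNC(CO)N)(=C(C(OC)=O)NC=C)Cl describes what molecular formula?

Heavy atoms from the SMILES: 9 C, 1 Cl, 3 N, 3 O, 1 S.
Implicit hydrogens by atom environment:
  3 × C: 2 H each → 6
  3 × C: no H
  2 × C: 1 H each → 2
  2 × N: 1 H each → 2
  2 × O: no H
  1 × C: 3 H
  1 × Cl: no H
  1 × N: 2 H
  1 × O: 1 H
  1 × S: no H
  Total hydrogens = 16.
Molecular formula: C9H16ClN3O3S

C9H16ClN3O3S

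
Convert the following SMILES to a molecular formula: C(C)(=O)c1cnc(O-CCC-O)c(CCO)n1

Heavy atoms from the SMILES: 11 C, 2 N, 4 O.
Implicit hydrogens by atom environment:
  5 × C: 2 H each → 10
  3 × C (aromatic): no H
  2 × N (aromatic): no H
  2 × O: 1 H each → 2
  2 × O: no H
  1 × C: 3 H
  1 × C (aromatic): 1 H
  1 × C: no H
  Total hydrogens = 16.
Molecular formula: C11H16N2O4

C11H16N2O4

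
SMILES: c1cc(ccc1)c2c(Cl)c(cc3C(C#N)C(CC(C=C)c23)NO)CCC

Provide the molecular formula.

Heavy atoms from the SMILES: 22 C, 1 Cl, 2 N, 1 O.
Implicit hydrogens by atom environment:
  6 × C (aromatic): 1 H each → 6
  6 × C (aromatic): no H
  4 × C: 2 H each → 8
  4 × C: 1 H each → 4
  1 × C: 3 H
  1 × C: no H
  1 × Cl: no H
  1 × N: 1 H
  1 × N: no H
  1 × O: 1 H
  Total hydrogens = 23.
Molecular formula: C22H23ClN2O

C22H23ClN2O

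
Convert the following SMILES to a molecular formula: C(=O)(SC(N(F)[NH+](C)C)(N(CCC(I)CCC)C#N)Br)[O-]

C11H19BrFIN4O2S

Heavy atoms from the SMILES: 1 Br, 11 C, 1 F, 1 I, 4 N, 2 O, 1 S.
Implicit hydrogens by atom environment:
  4 × C: 2 H each → 8
  3 × C: 3 H each → 9
  3 × C: no H
  3 × N: no H
  1 × Br: no H
  1 × C: 1 H
  1 × F: no H
  1 × I: no H
  1 × N (charge +1): 1 H
  1 × O: no H
  1 × O (charge -1): no H
  1 × S: no H
  Total hydrogens = 19.
Molecular formula: C11H19BrFIN4O2S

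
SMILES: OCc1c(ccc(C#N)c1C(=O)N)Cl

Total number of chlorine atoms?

1

The symbol for chlorine appears 1 time in the SMILES.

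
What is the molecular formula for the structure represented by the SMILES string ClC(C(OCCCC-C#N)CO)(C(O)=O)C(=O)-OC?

C11H16ClNO6

Heavy atoms from the SMILES: 11 C, 1 Cl, 1 N, 6 O.
Implicit hydrogens by atom environment:
  5 × C: 2 H each → 10
  4 × C: no H
  4 × O: no H
  2 × O: 1 H each → 2
  1 × C: 3 H
  1 × C: 1 H
  1 × Cl: no H
  1 × N: no H
  Total hydrogens = 16.
Molecular formula: C11H16ClNO6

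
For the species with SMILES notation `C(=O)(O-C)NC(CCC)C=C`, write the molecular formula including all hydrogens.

Heavy atoms from the SMILES: 8 C, 1 N, 2 O.
Implicit hydrogens by atom environment:
  3 × C: 2 H each → 6
  2 × C: 3 H each → 6
  2 × C: 1 H each → 2
  2 × O: no H
  1 × C: no H
  1 × N: 1 H
  Total hydrogens = 15.
Molecular formula: C8H15NO2

C8H15NO2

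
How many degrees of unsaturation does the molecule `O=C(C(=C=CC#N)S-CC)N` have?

5

Molecular formula from the SMILES: C7H8N2OS.
DoU = (2C + 2 + N − H − X)/2 = (2·7 + 2 + 2 − 8 − 0)/2 = 10/2 = 5.
(Structurally: 0 ring(s) + 5 π bond(s) = 5.)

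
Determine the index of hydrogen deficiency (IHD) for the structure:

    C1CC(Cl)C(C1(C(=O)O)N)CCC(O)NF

Molecular formula from the SMILES: C9H16ClFN2O3.
DoU = (2C + 2 + N − H − X)/2 = (2·9 + 2 + 2 − 16 − 2)/2 = 4/2 = 2.
(Structurally: 1 ring(s) + 1 π bond(s) = 2.)

2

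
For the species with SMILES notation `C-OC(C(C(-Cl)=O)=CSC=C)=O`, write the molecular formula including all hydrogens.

C7H7ClO3S

Heavy atoms from the SMILES: 7 C, 1 Cl, 3 O, 1 S.
Implicit hydrogens by atom environment:
  3 × C: no H
  3 × O: no H
  2 × C: 1 H each → 2
  1 × C: 3 H
  1 × C: 2 H
  1 × Cl: no H
  1 × S: no H
  Total hydrogens = 7.
Molecular formula: C7H7ClO3S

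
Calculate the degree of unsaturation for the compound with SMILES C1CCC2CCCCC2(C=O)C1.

3

Molecular formula from the SMILES: C11H18O.
DoU = (2C + 2 + N − H − X)/2 = (2·11 + 2 + 0 − 18 − 0)/2 = 6/2 = 3.
(Structurally: 2 ring(s) + 1 π bond(s) = 3.)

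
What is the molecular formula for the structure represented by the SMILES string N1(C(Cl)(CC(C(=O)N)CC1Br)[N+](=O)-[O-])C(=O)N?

Heavy atoms from the SMILES: 1 Br, 7 C, 1 Cl, 4 N, 4 O.
Implicit hydrogens by atom environment:
  3 × C: no H
  3 × O: no H
  2 × C: 2 H each → 4
  2 × C: 1 H each → 2
  2 × N: 2 H each → 4
  1 × Br: no H
  1 × Cl: no H
  1 × N: no H
  1 × N (charge +1): no H
  1 × O (charge -1): no H
  Total hydrogens = 10.
Molecular formula: C7H10BrClN4O4

C7H10BrClN4O4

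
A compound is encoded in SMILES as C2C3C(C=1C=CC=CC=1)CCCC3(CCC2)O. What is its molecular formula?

Heavy atoms from the SMILES: 16 C, 1 O.
Implicit hydrogens by atom environment:
  7 × C: 2 H each → 14
  5 × C (aromatic): 1 H each → 5
  2 × C: 1 H each → 2
  1 × C: no H
  1 × C (aromatic): no H
  1 × O: 1 H
  Total hydrogens = 22.
Molecular formula: C16H22O

C16H22O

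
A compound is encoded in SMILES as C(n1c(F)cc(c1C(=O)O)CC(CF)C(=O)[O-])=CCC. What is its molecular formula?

C13H14F2NO4-

Heavy atoms from the SMILES: 13 C, 2 F, 1 N, 4 O.
Implicit hydrogens by atom environment:
  3 × C: 2 H each → 6
  3 × C: 1 H each → 3
  3 × C (aromatic): no H
  2 × C: no H
  2 × F: no H
  2 × O: no H
  1 × C: 3 H
  1 × C (aromatic): 1 H
  1 × N (aromatic): no H
  1 × O: 1 H
  1 × O (charge -1): no H
  Total hydrogens = 14.
Net charge -1.
Molecular formula: C13H14F2NO4-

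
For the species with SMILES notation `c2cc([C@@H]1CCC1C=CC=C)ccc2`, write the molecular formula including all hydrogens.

Heavy atoms from the SMILES: 14 C.
Implicit hydrogens by atom environment:
  5 × C: 1 H each → 5
  5 × C (aromatic): 1 H each → 5
  3 × C: 2 H each → 6
  1 × C (aromatic): no H
  Total hydrogens = 16.
Molecular formula: C14H16

C14H16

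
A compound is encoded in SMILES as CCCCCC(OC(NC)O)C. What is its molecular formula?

Heavy atoms from the SMILES: 9 C, 1 N, 2 O.
Implicit hydrogens by atom environment:
  4 × C: 2 H each → 8
  3 × C: 3 H each → 9
  2 × C: 1 H each → 2
  1 × N: 1 H
  1 × O: 1 H
  1 × O: no H
  Total hydrogens = 21.
Molecular formula: C9H21NO2

C9H21NO2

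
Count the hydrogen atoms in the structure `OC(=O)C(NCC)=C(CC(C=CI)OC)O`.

Hydrogens are implicit in SMILES; fill each atom to its normal valence:
  3 × C: 1 H each → 3
  3 × C: no H
  2 × C: 3 H each → 6
  2 × C: 2 H each → 4
  2 × O: 1 H each → 2
  2 × O: no H
  1 × I: no H
  1 × N: 1 H
  Total hydrogens = 16.

16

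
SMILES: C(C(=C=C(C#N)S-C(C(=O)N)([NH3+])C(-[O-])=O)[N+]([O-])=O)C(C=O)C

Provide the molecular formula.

C11H12N4O6S

Heavy atoms from the SMILES: 11 C, 4 N, 6 O, 1 S.
Implicit hydrogens by atom environment:
  7 × C: no H
  4 × O: no H
  2 × C: 1 H each → 2
  2 × O (charge -1): no H
  1 × C: 3 H
  1 × C: 2 H
  1 × N (charge +1): 3 H
  1 × N: 2 H
  1 × N (charge +1): no H
  1 × N: no H
  1 × S: no H
  Total hydrogens = 12.
Molecular formula: C11H12N4O6S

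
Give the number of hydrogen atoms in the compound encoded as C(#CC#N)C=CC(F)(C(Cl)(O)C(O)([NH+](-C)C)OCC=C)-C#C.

Hydrogens are implicit in SMILES; fill each atom to its normal valence:
  7 × C: no H
  4 × C: 1 H each → 4
  2 × C: 3 H each → 6
  2 × C: 2 H each → 4
  2 × O: 1 H each → 2
  1 × Cl: no H
  1 × F: no H
  1 × N (charge +1): 1 H
  1 × N: no H
  1 × O: no H
  Total hydrogens = 17.

17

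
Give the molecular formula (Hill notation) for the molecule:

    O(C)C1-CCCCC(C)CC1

C10H20O

Heavy atoms from the SMILES: 10 C, 1 O.
Implicit hydrogens by atom environment:
  6 × C: 2 H each → 12
  2 × C: 3 H each → 6
  2 × C: 1 H each → 2
  1 × O: no H
  Total hydrogens = 20.
Molecular formula: C10H20O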